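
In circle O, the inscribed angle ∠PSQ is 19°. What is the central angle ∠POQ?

The inscribed angle theorem states that a central angle is always twice any inscribed angle that subtends the same arc.
Since the inscribed angle is 19°, the central angle = 2 × 19° = 38°.

38°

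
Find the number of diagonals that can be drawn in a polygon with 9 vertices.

Each of the 9 vertices connects to 6 non-adjacent vertices via diagonals.
Total connections = 9 × 6 = 54, but each diagonal is counted twice.
Number of diagonals = 54 / 2 = 27.

27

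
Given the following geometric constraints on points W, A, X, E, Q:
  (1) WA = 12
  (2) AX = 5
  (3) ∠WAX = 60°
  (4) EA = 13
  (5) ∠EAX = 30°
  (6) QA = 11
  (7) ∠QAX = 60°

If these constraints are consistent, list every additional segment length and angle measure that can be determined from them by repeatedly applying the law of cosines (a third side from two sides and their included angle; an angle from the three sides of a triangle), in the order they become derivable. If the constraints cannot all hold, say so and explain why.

The constraints are consistent. Derivable facts, in order:
After 1 step:
- WX = √109
- XE ≈ 9.02
- XQ = √91
After 2 steps:
- ∠AEX = 16.09°
- ∠AQX = 27°
- ∠AWX = 24.5°
- ∠AXE = 133.91°
- ∠AXQ = 93°
- ∠AXW = 95.5°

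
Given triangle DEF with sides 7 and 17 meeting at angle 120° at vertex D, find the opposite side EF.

When two sides and the included angle are known, the law of cosines gives the third side.
c^2 = a^2 + b^2 - 2ab cos(C) generalizes the Pythagorean theorem to non-right triangles.
Here: EF^2 = 49 + 289 - 238*(-1/2) = 457
EF = sqrt(457)

sqrt(457)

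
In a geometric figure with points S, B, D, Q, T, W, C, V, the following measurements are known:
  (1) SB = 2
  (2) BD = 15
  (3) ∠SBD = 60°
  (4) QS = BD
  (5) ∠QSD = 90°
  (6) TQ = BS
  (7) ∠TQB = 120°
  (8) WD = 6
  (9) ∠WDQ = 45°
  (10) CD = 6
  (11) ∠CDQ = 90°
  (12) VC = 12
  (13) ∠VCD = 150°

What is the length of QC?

From the given relations: QS = BD = 15.
Step 1: By the law of cosines on triangle DBS: DS² = 15² + 2² − 2·15·2·cos(60°) = 199, so DS = √199.
Step 2: By the law of cosines on triangle DSQ: DQ² = √199² + 15² − 2·√199·15·cos(90°) = 424, so DQ = 2·√106.
Step 3: By the law of cosines on triangle QDC: QC² = (2·√106)² + 6² − 2·2·√106·6·cos(90°) = 460, so QC = 2·√115.

Therefore, the length of QC = 2·√115.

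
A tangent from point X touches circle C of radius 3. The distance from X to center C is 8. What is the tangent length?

The tangent, radius, and line from the external point to the center form a right triangle.
The right angle is where the tangent meets the radius.
By the Pythagorean theorem: tangent² + 3² = 8²
tangent² = 64 - 9 = 55
tangent = sqrt(55)

sqrt(55)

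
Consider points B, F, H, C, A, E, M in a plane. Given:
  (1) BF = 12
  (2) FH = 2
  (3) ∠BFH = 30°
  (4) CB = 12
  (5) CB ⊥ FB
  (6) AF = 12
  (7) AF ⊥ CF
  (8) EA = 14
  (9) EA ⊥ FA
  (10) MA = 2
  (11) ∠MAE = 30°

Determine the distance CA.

Step 1: By the law of cosines on triangle FBC: FC² = 12² + 12² − 2·12·12·cos(90°) = 288, so FC = 12·√2.
Step 2: By the law of cosines on triangle CFA: CA² = (12·√2)² + 12² − 2·12·√2·12·cos(90°) = 432, so CA = 12·√3.

Therefore, the length of CA = 12·√3.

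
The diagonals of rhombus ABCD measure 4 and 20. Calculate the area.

The diagonals of a rhombus divide it into four right triangles.
Each triangle has legs 4/ 2 = 2 and 20/2 = 10, so each has area (1/2)*2*10 = 10.
Four such triangles give total area = (d1 * d2) / 2 = 40.

40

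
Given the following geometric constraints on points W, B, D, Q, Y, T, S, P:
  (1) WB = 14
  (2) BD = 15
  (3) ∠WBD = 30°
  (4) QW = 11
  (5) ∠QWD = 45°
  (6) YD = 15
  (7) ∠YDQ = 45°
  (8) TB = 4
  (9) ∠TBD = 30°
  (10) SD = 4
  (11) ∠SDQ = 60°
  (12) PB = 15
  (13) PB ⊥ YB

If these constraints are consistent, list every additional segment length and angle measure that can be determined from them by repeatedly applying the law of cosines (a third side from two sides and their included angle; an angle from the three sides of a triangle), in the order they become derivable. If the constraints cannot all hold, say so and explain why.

The constraints are consistent. Derivable facts, in order:
After 1 step:
- DT ≈ 11.71
- WD ≈ 7.57
After 2 steps:
- DQ ≈ 7.78
- ∠BDT = 9.84°
- ∠BDW = 67.67°
- ∠BTD = 140.16°
- ∠BWD = 82.33°
After 3 steps:
- QS ≈ 6.74
- QY ≈ 10.98
- ∠DQW = 43.45°
- ∠QDW = 91.55°
After 4 steps:
- ∠DQS = 30.93°
- ∠DQY = 104.92°
- ∠DSQ = 89.07°
- ∠DYQ = 30.08°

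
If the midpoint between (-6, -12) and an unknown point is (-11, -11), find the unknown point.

Using the midpoint formula: M = ((x1 + x2)/2, (y1 + y2)/2)
We know M = (-11, -11) and C = (-6, -12)
For x: -11 = (-6 + x2)/2, so x2 = 2*-11 - -6 = -16
For y: -11 = (-12 + y2)/2, so y2 = 2*-11 - -12 = -10
D = (-16, -10)

(-16, -10)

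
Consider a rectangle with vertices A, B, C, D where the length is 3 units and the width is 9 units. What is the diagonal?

d = sqrt(3^2 + 9^2) = sqrt(90) = 3*sqrt(10)

3*sqrt(10)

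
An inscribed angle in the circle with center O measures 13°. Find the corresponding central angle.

The inscribed angle theorem states that a central angle is always twice any inscribed angle that subtends the same arc.
Since the inscribed angle is 13°, the central angle = 2 × 13° = 26°.

26°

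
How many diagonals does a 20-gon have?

The number of diagonals in an n-gon is n(n - 3)/2.
For n = 20: 20(20 - 3)/2 = 20 × 17 / 2 = 170.

170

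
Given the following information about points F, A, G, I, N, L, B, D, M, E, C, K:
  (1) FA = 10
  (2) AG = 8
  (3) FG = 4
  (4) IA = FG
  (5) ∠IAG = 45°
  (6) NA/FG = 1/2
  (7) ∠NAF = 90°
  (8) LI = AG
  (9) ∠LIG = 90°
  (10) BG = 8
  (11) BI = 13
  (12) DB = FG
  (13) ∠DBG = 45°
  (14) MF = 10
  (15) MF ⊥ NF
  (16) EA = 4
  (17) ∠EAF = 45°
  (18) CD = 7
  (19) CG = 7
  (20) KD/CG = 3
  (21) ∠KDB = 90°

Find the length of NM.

From the given relations: NA = 1/2·FG = 1/2·4 = 2.
Step 1: By the law of cosines on triangle FAN: FN² = 10² + 2² − 2·10·2·cos(90°) = 104, so FN = 2·√26.
Step 2: By the law of cosines on triangle NFM: NM² = (2·√26)² + 10² − 2·2·√26·10·cos(90°) = 204, so NM = 2·√51.

Therefore, the length of NM = 2·√51.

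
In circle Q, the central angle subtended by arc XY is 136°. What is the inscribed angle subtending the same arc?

An inscribed angle intercepts an arc from a point on the circle, while the central angle intercepts the same arc from the center.
The inscribed angle is always half the central angle: 136° / 2 = 68°.

68°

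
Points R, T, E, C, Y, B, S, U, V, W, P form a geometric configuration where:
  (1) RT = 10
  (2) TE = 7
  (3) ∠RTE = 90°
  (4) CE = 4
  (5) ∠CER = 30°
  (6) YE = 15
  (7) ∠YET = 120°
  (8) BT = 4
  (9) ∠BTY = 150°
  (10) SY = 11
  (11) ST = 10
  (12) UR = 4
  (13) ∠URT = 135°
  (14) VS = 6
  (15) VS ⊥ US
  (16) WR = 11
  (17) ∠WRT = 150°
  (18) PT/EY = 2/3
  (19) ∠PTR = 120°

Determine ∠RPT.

From the given relations: PT = 2/3·EY = 2/3·15 = 10.
Step 1: By the law of cosines on triangle PTR: PR² = 10² + 10² − 2·10·10·cos(120°) = 300, so PR = 10·√3.
Step 2: By the inverse law of cosines on triangle RPT: cos(∠RPT) = ((10·√3)² + 10² − 10²) / (2·10·√3·10) = 300/346.41 = 0.866, so ∠RPT = 30°.

Therefore, the measure of angle ∠RPT = 30°.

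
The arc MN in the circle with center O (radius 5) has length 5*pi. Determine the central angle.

θ = 360 × 5*pi / (2π × 5) = 180° (rearranging arc length formula).

180°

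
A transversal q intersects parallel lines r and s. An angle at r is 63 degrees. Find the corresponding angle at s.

Corresponding angles are equal: 63 degrees.

63 degrees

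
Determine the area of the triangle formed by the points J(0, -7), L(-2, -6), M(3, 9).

Shoelace: Area = (1/2)|0(-6-9) + -2(9--7) + 3(-7--6)| = (1/2)(35) = 35/2

35/2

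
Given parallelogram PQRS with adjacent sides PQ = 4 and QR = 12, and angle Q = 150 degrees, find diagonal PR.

Law of cosines: d^2 = 4^2 + 12^2 - 2(4)(12)cos(150°) = 48*sqrt(3) + 160, so d = 4*sqrt(3*sqrt(3) + 10).

4*sqrt(3*sqrt(3) + 10)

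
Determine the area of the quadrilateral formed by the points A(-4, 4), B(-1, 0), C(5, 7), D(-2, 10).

Shoelace: sum of cross terms = 93, Area = (1/2)|93| = 93/2

93/2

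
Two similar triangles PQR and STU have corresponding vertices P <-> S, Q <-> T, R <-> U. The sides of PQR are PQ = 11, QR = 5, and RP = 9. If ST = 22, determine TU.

Similar triangles have proportional sides. Setting up the proportion:
ST / PQ = TU / QR
22 / 11 = TU / 5
TU = 5 * 22 / 11 = 10.

10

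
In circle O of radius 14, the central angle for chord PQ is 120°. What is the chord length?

Chord = 2(14) sin(60°) = 14*sqrt(3)

14*sqrt(3)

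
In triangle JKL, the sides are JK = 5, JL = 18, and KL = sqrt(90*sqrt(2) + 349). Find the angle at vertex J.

By the inverse law of cosines: cos(J) = (JK² + JL² - KL²) / (2 × JK × JL)
cos(J) = (5² + 18² - (sqrt(90*sqrt(2) + 349))²) / (2 × 5 × 18)
cos(J) = (25 + 324 - (90*sqrt(2) + 349)) / 180
cos(J) = -sqrt(2)/2
J = arccos(-sqrt(2)/2) = 135°

135°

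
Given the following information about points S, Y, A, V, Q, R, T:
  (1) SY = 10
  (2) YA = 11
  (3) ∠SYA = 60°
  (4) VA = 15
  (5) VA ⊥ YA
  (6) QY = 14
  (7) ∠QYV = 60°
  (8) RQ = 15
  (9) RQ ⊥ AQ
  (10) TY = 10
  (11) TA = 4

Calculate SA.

Step 1: By the law of cosines on triangle SYA: SA² = 10² + 11² − 2·10·11·cos(60°) = 111, so SA = √111.

Therefore, the length of SA = √111.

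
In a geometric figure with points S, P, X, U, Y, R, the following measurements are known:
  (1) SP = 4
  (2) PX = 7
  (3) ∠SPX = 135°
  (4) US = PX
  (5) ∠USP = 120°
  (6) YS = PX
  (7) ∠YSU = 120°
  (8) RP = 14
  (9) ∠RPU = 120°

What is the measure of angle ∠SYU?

From the given relations: YS = PX = 7; US = PX = 7.
Step 1: By the law of cosines on triangle YSU: YU² = 7² + 7² − 2·7·7·cos(120°) = 147, so YU = 7·√3.
Step 2: By the inverse law of cosines on triangle SYU: cos(∠SYU) = (7² + (7·√3)² − 7²) / (2·7·7·√3) = 147/169.74 = 0.866, so ∠SYU = 30°.

Therefore, the measure of angle ∠SYU = 30°.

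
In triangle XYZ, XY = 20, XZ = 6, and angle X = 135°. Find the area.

When two sides and the included angle are known, the area formula is (1/2)ab sin(C).
The height from one side to the opposite vertex is 6 sin(135°) = 3*sqrt(2).
Area = (1/2) * 20 * 3*sqrt(2) = 30*sqrt(2).

30*sqrt(2)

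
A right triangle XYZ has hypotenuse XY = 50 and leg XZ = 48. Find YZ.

By the Pythagorean theorem: YZ^2 = XY^2 - XZ^2
YZ^2 = 50^2 - 48^2 = 2500 - 2304 = 196
YZ = sqrt(196) = 14

14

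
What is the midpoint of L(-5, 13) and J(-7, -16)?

M = ((x₁ + x₂)/2, (y₁ + y₂)/2)
= ((-5 + -7)/2, (13 + -16)/2)
= (-12/2, -3/2) = (-6, -3/2)

(-6, -3/2)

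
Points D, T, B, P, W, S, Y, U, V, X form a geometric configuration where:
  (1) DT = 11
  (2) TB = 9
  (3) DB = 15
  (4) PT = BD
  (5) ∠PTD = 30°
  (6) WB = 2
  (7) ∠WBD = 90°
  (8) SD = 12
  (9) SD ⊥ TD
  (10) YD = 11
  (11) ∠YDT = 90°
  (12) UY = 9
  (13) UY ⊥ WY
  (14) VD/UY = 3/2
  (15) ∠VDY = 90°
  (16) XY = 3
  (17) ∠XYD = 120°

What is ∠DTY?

Step 1: By the law of cosines on triangle TDY: TY² = 11² + 11² − 2·11·11·cos(90°) = 242, so TY = 11·√2.
Step 2: By the inverse law of cosines on triangle DTY: cos(∠DTY) = (11² + (11·√2)² − 11²) / (2·11·11·√2) = 242/342.24 = 0.7071, so ∠DTY = 45°.

Therefore, the measure of angle ∠DTY = 45°.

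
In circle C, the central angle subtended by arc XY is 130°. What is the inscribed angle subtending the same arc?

Inscribed angle = 130° / 2 = 65° (inscribed angle theorem).

65°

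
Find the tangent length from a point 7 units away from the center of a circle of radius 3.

tangent = √(d² - r²) = √(7² - 3²) = √(49 - 9) = √40 = 2*sqrt(10)

2*sqrt(10)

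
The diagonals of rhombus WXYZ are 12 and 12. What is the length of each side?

In a rhombus, the diagonals bisect each other perpendicularly, creating four congruent right triangles.
Each triangle has legs 6 (half of 12) and 6 (half of 12).
The hypotenuse of each right triangle is a side of the rhombus:
side = sqrt(6^2 + 6^2) = sqrt(72) = 6*sqrt(2)

6*sqrt(2)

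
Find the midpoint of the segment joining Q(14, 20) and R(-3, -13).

The midpoint is the point halfway along the segment.
Move half the horizontal distance: 14 + (-3 - 14)/2 = 14 + -17/2 = 11/2
Move half the vertical distance: 20 + (-13 - 20)/2 = 20 + -33/2 = 7/2
Midpoint = (11/2, 7/2)

(11/2, 7/2)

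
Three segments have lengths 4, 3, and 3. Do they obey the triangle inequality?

Yes.
The triangle inequality requires that the sum of any two sides exceeds the third.
Here 3 + 3 = 6 > 4, so the condition is met.

Yes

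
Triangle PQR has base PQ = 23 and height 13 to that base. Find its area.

Area = (1/2)(23)(13) = 299/2

299/2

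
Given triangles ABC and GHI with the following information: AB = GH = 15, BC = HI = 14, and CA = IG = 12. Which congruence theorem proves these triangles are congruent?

The given information matches SSS: All three pairs of corresponding sides are equal (Side-Side-Side).

SSS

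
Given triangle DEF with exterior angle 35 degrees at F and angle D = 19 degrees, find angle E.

The exterior angle theorem states that an exterior angle equals the sum of the two non-adjacent interior angles.
So 35 = 19 + angle E, which gives angle E = 35 - 19 = 16 degrees.

16 degrees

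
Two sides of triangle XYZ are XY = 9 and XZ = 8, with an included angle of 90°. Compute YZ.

The included angle is 90°, so the triangle is right-angled at X. The opposite side YZ is the hypotenuse.
By the Pythagorean theorem: YZ = sqrt(9^2 + 8^2) = sqrt(145) = sqrt(145).

sqrt(145)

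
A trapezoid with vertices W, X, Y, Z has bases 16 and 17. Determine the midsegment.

The midsegment (median) of a trapezoid connects the midpoints of the non-parallel sides.
Its length is the average of the two bases: (16 + 17) / 2 = 33/2.

33/2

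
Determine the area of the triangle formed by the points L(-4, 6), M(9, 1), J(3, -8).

The Shoelace formula computes the area from vertex coordinates by summing cross products.
For vertices (-4,6), (9,1), (3,-8):
Signed sum = -4*1 - 9*6 + 9*-8 - 3*1 + 3*6 - -4*-8
= -58 + -75 + -14 = -147
Area = (1/2)|-147| = 147/2.

147/2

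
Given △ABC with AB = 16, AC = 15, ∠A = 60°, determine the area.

When two sides and the included angle are known, the area formula is (1/2)ab sin(C).
The height from one side to the opposite vertex is 15 sin(60°) = 15*sqrt(3)/2.
Area = (1/2) * 16 * 15*sqrt(3)/2 = 60*sqrt(3).

60*sqrt(3)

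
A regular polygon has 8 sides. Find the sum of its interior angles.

The sum of interior angles of an n-sided polygon is (n - 2) * 180.
For n = 8: (8 - 2) * 180 = 6 * 180 = 1080 degrees.

1080 degrees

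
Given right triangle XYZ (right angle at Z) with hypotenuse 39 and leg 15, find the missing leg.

YZ = sqrt(39^2 - 15^2) = sqrt(1296) = 36

36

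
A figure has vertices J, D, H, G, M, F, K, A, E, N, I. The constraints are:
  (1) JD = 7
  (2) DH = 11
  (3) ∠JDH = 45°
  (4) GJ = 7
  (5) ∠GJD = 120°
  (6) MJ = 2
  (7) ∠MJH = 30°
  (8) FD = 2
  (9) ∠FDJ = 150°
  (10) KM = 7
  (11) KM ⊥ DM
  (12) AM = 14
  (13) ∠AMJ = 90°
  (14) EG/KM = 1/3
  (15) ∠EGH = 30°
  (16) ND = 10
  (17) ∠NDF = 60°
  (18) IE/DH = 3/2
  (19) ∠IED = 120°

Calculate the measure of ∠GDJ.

Step 1: By the law of cosines on triangle DJG: DG² = 7² + 7² − 2·7·7·cos(120°) = 147, so DG = 7·√3.
Step 2: By the inverse law of cosines on triangle GDJ: cos(∠GDJ) = ((7·√3)² + 7² − 7²) / (2·7·√3·7) = 147/169.74 = 0.866, so ∠GDJ = 30°.

Therefore, the measure of angle ∠GDJ = 30°.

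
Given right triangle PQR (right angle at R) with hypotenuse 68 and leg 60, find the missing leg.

By the Pythagorean theorem: QR^2 = PQ^2 - PR^2
QR^2 = 68^2 - 60^2 = 4624 - 3600 = 1024
QR = sqrt(1024) = 32

32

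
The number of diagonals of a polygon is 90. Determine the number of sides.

Using d = n(n - 3)/2, we solve 90 = n(n - 3)/2.
So n(n - 3) = 180.
Testing n = 15: 15 * 12 = 180 = 180. Correct.
The polygon has 15 sides.

15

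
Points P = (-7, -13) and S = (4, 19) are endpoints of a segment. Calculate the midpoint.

The midpoint is the point halfway along the segment.
Move half the horizontal distance: -7 + (4 - -7)/2 = -7 + 11/2 = -3/2
Move half the vertical distance: -13 + (19 - -13)/2 = -13 + 32/2 = 3
Midpoint = (-3/2, 3)

(-3/2, 3)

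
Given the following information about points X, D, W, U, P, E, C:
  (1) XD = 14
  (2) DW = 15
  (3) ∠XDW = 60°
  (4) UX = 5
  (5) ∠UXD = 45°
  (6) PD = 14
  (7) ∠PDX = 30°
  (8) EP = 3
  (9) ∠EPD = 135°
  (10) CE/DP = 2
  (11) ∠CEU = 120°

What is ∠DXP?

Step 1: By the law of cosines on triangle XDP: XP² = 14² + 14² − 2·14·14·cos(30°) = 52.52, so XP ≈ 7.25.
Step 2: By the inverse law of cosines on triangle DXP: cos(∠DXP) = (14² + 7.25² − 14²) / (2·14·7.25) = 52.52/202.91 = 0.2588, so ∠DXP = 75°.

Therefore, the measure of angle ∠DXP = 75°.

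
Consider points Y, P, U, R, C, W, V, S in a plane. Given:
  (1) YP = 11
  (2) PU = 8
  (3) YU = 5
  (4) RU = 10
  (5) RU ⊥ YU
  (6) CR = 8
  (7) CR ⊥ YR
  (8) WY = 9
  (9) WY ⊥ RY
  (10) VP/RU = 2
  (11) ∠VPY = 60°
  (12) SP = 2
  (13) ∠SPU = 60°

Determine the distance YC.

Step 1: By the law of cosines on triangle RUY: RY² = 10² + 5² − 2·10·5·cos(90°) = 125, so RY = 5·√5.
Step 2: By the law of cosines on triangle YRC: YC² = (5·√5)² + 8² − 2·5·√5·8·cos(90°) = 189, so YC = 3·√21.

Therefore, the length of YC = 3·√21.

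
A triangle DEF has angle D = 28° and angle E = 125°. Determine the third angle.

The interior angles sum to 180°: angle F = 180 - 28 - 125 = 27°.
The triangle is obtuse (angles 28°, 125°, 27°).

27 degrees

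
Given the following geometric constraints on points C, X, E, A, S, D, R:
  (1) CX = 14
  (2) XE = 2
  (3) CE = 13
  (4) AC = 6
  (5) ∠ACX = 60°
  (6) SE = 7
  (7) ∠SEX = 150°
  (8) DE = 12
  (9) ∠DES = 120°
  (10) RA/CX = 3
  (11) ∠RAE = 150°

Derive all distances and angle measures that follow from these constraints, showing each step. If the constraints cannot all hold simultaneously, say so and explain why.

The constraints are consistent.

From the given relations:
  RA = 3·CX = 3·14 = 42

Step 1: From XC = 14, CA = 6, and ∠XCA = 60°, by the law of cosines:
  XA² = XC² + CA² - 2·XC·CA·cos(60°) = 196 + 36 - 84 = 148
  XA = 2·√37

Step 2: From XE = 2, ES = 7, and ∠XES = 150°, by the law of cosines:
  XS² = XE² + ES² - 2·XE·ES·cos(150°) = 4 + 49 + 24.25 = 77.25
  XS ≈ 8.79

Step 3: From SE = 7, ED = 12, and ∠SED = 120°, by the law of cosines:
  SD² = SE² + ED² - 2·SE·ED·cos(120°) = 49 + 144 + 84 = 277
  SD ≈ 16.64

Step 4: From CE = 13, CX = 14, EX = 2, by the inverse law of cosines:
  cos(∠ECX) = (CE² + CX² - EX²) / (2·CE·CX)
  ∠ECX = 7.36°

Step 5: From XC = 14, XE = 2, CE = 13, by the inverse law of cosines:
  cos(∠CXE) = (XC² + XE² - CE²) / (2·XC·XE)
  ∠CXE = 56.39°

Step 6: From EC = 13, EX = 2, CX = 14, by the inverse law of cosines:
  cos(∠CEX) = (EC² + EX² - CX²) / (2·EC·EX)
  ∠CEX = 116.25°

Step 7: From XA = 2·√37, XC = 14, AC = 6, by the inverse law of cosines:
  cos(∠AXC) = (XA² + XC² - AC²) / (2·XA·XC)
  ∠AXC = 25.28°

Step 8: From XE = 2, XS = 8.79, ES = 7, by the inverse law of cosines:
  cos(∠EXS) = (XE² + XS² - ES²) / (2·XE·XS)
  ∠EXS = 23.47°

Step 9: From AC = 6, AX = 2·√37, CX = 14, by the inverse law of cosines:
  cos(∠CAX) = (AC² + AX² - CX²) / (2·AC·AX)
  ∠CAX = 94.72°

Step 10: From SD = 16.64, SE = 7, DE = 12, by the inverse law of cosines:
  cos(∠DSE) = (SD² + SE² - DE²) / (2·SD·SE)
  ∠DSE = 38.64°

Step 11: From SE = 7, SX = 8.79, EX = 2, by the inverse law of cosines:
  cos(∠ESX) = (SE² + SX² - EX²) / (2·SE·SX)
  ∠ESX = 6.53°

Step 12: From DE = 12, DS = 16.64, ES = 7, by the inverse law of cosines:
  cos(∠EDS) = (DE² + DS² - ES²) / (2·DE·DS)
  ∠EDS = 21.36°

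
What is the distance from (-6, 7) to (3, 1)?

d = sqrt((9)^2 + (-6)^2) = sqrt(117) = 3*sqrt(13)

3*sqrt(13)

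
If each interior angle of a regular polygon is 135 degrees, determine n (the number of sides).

Each interior angle of a regular n-gon is (n - 2) * 180 / n.
Setting this equal to 135:
(n - 2) * 180 / n = 135
Each exterior angle = 180 - 135 = 45 degrees.
Since exterior angles sum to 360: n = 360 / 45 = 8.

8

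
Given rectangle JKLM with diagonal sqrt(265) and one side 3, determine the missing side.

Using the Pythagorean theorem: d^2 = a^2 + b^2
b^2 = d^2 - a^2
b^2 = 265 - 9
b^2 = 256
b = sqrt(256) = 16

16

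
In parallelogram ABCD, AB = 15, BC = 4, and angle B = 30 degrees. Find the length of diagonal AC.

Using the law of cosines:
d^2 = 15^2 + 4^2 - 2(15)(4)cos(30 degrees)
d^2 = 225 + 16 - 120*sqrt(3)/2
d^2 = 241 - 60*sqrt(3)
d = sqrt(241 - 60*sqrt(3))

sqrt(241 - 60*sqrt(3))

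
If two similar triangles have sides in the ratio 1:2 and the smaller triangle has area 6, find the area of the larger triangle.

For similar figures, the area ratio equals the square of the side ratio.
Side ratio (the smaller triangle to the larger triangle) = 1:2, so area ratio = 1^2:2^2 = 1:4.
If the area of the smaller triangle is 6, then the area of the larger triangle = 6 * (4/1) = 24.

24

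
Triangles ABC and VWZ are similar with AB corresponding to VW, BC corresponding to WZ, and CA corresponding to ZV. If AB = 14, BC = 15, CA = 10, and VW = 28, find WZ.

Since the triangles are similar, the ratio of corresponding sides is constant.
Scale factor k = VW / AB = 28 / 14 = 2
WZ = k * BC = 2 * 15 = 30

30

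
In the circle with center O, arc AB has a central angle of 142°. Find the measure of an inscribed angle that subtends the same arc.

An inscribed angle intercepts an arc from a point on the circle, while the central angle intercepts the same arc from the center.
The inscribed angle is always half the central angle: 142° / 2 = 71°.

71°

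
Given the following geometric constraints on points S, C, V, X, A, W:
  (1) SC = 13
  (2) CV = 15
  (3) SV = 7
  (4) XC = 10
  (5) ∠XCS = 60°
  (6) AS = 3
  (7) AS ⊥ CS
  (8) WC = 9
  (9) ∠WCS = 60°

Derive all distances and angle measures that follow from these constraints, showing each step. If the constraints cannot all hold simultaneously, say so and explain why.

The constraints are consistent.

Step 1: From SC = 13, CX = 10, and ∠SCX = 60°, by the law of cosines:
  SX² = SC² + CX² - 2·SC·CX·cos(60°) = 169 + 100 - 130 = 139
  SX = √139

Step 2: From SC = 13, CW = 9, and ∠SCW = 60°, by the law of cosines:
  SW² = SC² + CW² - 2·SC·CW·cos(60°) = 169 + 81 - 117 = 133
  SW = √133

Step 3: From CS = 13, SA = 3, and ∠CSA = 90°, by the law of cosines:
  CA² = CS² + SA² - 2·CS·SA·cos(90°) = 169 + 9 - 0 = 178
  CA = √178

Step 4: From SC = 13, SV = 7, CV = 15, by the inverse law of cosines:
  cos(∠CSV) = (SC² + SV² - CV²) / (2·SC·SV)
  ∠CSV = 92.2°

Step 5: From CS = 13, CV = 15, SV = 7, by the inverse law of cosines:
  cos(∠SCV) = (CS² + CV² - SV²) / (2·CS·CV)
  ∠SCV = 27.8°

Step 6: From VC = 15, VS = 7, CS = 13, by the inverse law of cosines:
  cos(∠CVS) = (VC² + VS² - CS²) / (2·VC·VS)
  ∠CVS = 60°

Step 7: From SC = 13, SW = √133, CW = 9, by the inverse law of cosines:
  cos(∠CSW) = (SC² + SW² - CW²) / (2·SC·SW)
  ∠CSW = 42.52°

Step 8: From SC = 13, SX = √139, CX = 10, by the inverse law of cosines:
  cos(∠CSX) = (SC² + SX² - CX²) / (2·SC·SX)
  ∠CSX = 47.27°

Step 9: From CA = √178, CS = 13, AS = 3, by the inverse law of cosines:
  cos(∠ACS) = (CA² + CS² - AS²) / (2·CA·CS)
  ∠ACS = 12.99°

Step 10: From XC = 10, XS = √139, CS = 13, by the inverse law of cosines:
  cos(∠CXS) = (XC² + XS² - CS²) / (2·XC·XS)
  ∠CXS = 72.73°

Step 11: From AC = √178, AS = 3, CS = 13, by the inverse law of cosines:
  cos(∠CAS) = (AC² + AS² - CS²) / (2·AC·AS)
  ∠CAS = 77.01°

Step 12: From WC = 9, WS = √133, CS = 13, by the inverse law of cosines:
  cos(∠CWS) = (WC² + WS² - CS²) / (2·WC·WS)
  ∠CWS = 77.48°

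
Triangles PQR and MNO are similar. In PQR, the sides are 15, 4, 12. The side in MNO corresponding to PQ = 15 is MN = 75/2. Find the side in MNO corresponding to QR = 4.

Since the triangles are similar, the ratio of corresponding sides is constant.
Scale factor k = MN / PQ = 75/2 / 15 = 5/2
NO = k * QR = 5/2 * 4 = 10

10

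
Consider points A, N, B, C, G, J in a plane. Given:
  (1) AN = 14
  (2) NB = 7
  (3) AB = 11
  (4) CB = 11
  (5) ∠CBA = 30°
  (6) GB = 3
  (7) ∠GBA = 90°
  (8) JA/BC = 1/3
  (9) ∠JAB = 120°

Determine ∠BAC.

Step 1: By the law of cosines on triangle ABC: AC² = 11² + 11² − 2·11·11·cos(30°) = 32.42, so AC ≈ 5.69.
Step 2: By the inverse law of cosines on triangle BAC: cos(∠BAC) = (11² + 5.69² − 11²) / (2·11·5.69) = 32.42/125.27 = 0.2588, so ∠BAC = 75°.

Therefore, the measure of angle ∠BAC = 75°.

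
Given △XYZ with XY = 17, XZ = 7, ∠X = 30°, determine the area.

When two sides and the included angle are known, the area formula is (1/2)ab sin(C).
The height from one side to the opposite vertex is 7 sin(30°) = 7/2.
Area = (1/2) * 17 * 7/2 = 119/4.

119/4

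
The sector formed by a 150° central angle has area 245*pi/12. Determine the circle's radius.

The sector covers 150°/360° = 5/12 of the full circle.
Full circle area = 245*pi/12 / 5/12 = 49*pi.
Since full area = πr², we get r² = 49*pi/π = 49, so r = 7.

7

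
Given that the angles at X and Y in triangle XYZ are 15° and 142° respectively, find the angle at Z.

Let angle Z = x. Then 15 + 142 + x = 180.
x = 180 - 157 = 23 degrees.

23 degrees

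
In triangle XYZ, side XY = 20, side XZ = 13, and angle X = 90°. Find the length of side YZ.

The included angle is 90°, so the triangle is right-angled at X. The opposite side YZ is the hypotenuse.
By the Pythagorean theorem: YZ = sqrt(20^2 + 13^2) = sqrt(569) = sqrt(569).

sqrt(569)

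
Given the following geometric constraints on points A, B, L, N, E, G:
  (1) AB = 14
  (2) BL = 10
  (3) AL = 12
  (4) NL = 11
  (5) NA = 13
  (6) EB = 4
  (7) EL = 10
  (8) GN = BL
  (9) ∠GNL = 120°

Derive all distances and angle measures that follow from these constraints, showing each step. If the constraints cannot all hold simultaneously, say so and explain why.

The constraints are consistent.

From the given relations:
  GN = BL = 10

Step 1: From LN = 11, NG = 10, and ∠LNG = 120°, by the law of cosines:
  LG² = LN² + NG² - 2·LN·NG·cos(120°) = 121 + 100 + 110 = 331
  LG ≈ 18.19

Step 2: From AB = 14, AL = 12, BL = 10, by the inverse law of cosines:
  cos(∠BAL) = (AB² + AL² - BL²) / (2·AB·AL)
  ∠BAL = 44.42°

Step 3: From AL = 12, AN = 13, LN = 11, by the inverse law of cosines:
  cos(∠LAN) = (AL² + AN² - LN²) / (2·AL·AN)
  ∠LAN = 52.02°

Step 4: From BA = 14, BL = 10, AL = 12, by the inverse law of cosines:
  cos(∠ABL) = (BA² + BL² - AL²) / (2·BA·BL)
  ∠ABL = 57.12°

Step 5: From BE = 4, BL = 10, EL = 10, by the inverse law of cosines:
  cos(∠EBL) = (BE² + BL² - EL²) / (2·BE·BL)
  ∠EBL = 78.46°

Step 6: From LA = 12, LB = 10, AB = 14, by the inverse law of cosines:
  cos(∠ALB) = (LA² + LB² - AB²) / (2·LA·LB)
  ∠ALB = 78.46°

Step 7: From LA = 12, LN = 11, AN = 13, by the inverse law of cosines:
  cos(∠ALN) = (LA² + LN² - AN²) / (2·LA·LN)
  ∠ALN = 68.68°

Step 8: From LB = 10, LE = 10, BE = 4, by the inverse law of cosines:
  cos(∠BLE) = (LB² + LE² - BE²) / (2·LB·LE)
  ∠BLE = 23.07°

Step 9: From NA = 13, NL = 11, AL = 12, by the inverse law of cosines:
  cos(∠ANL) = (NA² + NL² - AL²) / (2·NA·NL)
  ∠ANL = 59.3°

Step 10: From EB = 4, EL = 10, BL = 10, by the inverse law of cosines:
  cos(∠BEL) = (EB² + EL² - BL²) / (2·EB·EL)
  ∠BEL = 78.46°

Step 11: From LG = 18.19, LN = 11, GN = 10, by the inverse law of cosines:
  cos(∠GLN) = (LG² + LN² - GN²) / (2·LG·LN)
  ∠GLN = 28.43°

Step 12: From GL = 18.19, GN = 10, LN = 11, by the inverse law of cosines:
  cos(∠LGN) = (GL² + GN² - LN²) / (2·GL·GN)
  ∠LGN = 31.57°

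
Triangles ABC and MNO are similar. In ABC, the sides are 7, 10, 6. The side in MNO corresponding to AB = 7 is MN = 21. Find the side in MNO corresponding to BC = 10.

Since the triangles are similar, the ratio of corresponding sides is constant.
Scale factor k = MN / AB = 21 / 7 = 3
NO = k * BC = 3 * 10 = 30

30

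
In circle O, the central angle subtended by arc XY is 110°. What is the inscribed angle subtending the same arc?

An inscribed angle intercepts an arc from a point on the circle, while the central angle intercepts the same arc from the center.
The inscribed angle is always half the central angle: 110° / 2 = 55°.

55°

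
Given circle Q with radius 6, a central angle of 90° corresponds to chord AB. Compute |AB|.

Drop a perpendicular from the center to the chord, bisecting both the chord and the central angle.
Each half-chord = r sin(θ/2) = 6 sin(45°).
The full chord = 2 × 6 × sin(45°) = 6*sqrt(2).

6*sqrt(2)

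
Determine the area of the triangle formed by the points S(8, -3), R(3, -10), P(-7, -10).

The Shoelace formula computes the area from vertex coordinates by summing cross products.
For vertices (8,-3), (3,-10), (-7,-10):
Signed sum = 8*-10 - 3*-3 + 3*-10 - -7*-10 + -7*-3 - 8*-10
= -71 + -100 + 101 = -70
Area = (1/2)|-70| = 35.

35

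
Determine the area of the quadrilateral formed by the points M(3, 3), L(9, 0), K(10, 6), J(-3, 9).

Using the Shoelace formula for a quadrilateral (vertices in order):
Area = (1/2)|sum of (x_i * y_(i+1) - x_(i+1) * y_i)|
Terms: (3*0 - 9*3) = -27, (9*6 - 10*0) = 54, (10*9 - -3*6) = 108, (-3*3 - 3*9) = -36
Sum = 99
Area = (1/2)(99) = 99/2

99/2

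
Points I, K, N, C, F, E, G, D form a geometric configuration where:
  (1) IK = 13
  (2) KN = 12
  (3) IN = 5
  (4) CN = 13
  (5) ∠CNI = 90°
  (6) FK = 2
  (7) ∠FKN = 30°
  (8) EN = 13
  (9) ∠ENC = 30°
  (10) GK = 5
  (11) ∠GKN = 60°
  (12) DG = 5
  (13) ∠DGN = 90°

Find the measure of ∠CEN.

Step 1: By the law of cosines on triangle ENC: EC² = 13² + 13² − 2·13·13·cos(30°) = 45.28, so EC ≈ 6.73.
Step 2: By the inverse law of cosines on triangle CEN: cos(∠CEN) = (6.73² + 13² − 13²) / (2·6.73·13) = 45.28/174.96 = 0.2588, so ∠CEN = 75°.

Therefore, the measure of angle ∠CEN = 75°.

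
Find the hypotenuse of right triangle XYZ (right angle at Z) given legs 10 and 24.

XY = sqrt(10^2 + 24^2) = sqrt(676) = 26

26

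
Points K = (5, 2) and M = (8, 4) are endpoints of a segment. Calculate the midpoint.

The midpoint is the average of the coordinates:
x: (5 + 8)/2 = 13/2
y: (2 + 4)/2 = 3
Midpoint = (13/2, 3)

(13/2, 3)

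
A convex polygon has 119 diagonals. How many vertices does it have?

Using d = n(n - 3)/2, we solve 119 = n(n - 3)/2.
So n(n - 3) = 238.
Testing n = 17: 17 * 14 = 238 = 238. Correct.
The polygon has 17 sides.

17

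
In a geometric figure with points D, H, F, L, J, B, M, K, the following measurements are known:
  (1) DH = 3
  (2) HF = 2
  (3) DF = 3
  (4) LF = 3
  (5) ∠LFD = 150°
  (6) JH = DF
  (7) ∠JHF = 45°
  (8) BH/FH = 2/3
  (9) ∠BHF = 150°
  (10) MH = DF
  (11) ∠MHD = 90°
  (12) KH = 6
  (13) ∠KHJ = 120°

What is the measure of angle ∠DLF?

Step 1: By the law of cosines on triangle LFD: LD² = 3² + 3² − 2·3·3·cos(150°) = 33.59, so LD ≈ 5.8.
Step 2: By the inverse law of cosines on triangle DLF: cos(∠DLF) = (5.8² + 3² − 3²) / (2·5.8·3) = 33.59/34.77 = 0.9659, so ∠DLF = 15°.

Therefore, the measure of angle ∠DLF = 15°.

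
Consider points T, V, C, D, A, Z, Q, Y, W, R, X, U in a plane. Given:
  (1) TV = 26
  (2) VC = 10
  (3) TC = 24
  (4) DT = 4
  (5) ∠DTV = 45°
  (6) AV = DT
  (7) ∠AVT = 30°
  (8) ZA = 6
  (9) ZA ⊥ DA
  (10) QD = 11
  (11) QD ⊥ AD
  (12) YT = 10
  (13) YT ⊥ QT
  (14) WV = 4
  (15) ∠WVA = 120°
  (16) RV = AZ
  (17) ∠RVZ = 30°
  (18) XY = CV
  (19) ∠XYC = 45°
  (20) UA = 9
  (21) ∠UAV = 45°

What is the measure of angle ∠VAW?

From the given relations: AV = DT = 4.
Step 1: By the law of cosines on triangle AVW: AW² = 4² + 4² − 2·4·4·cos(120°) = 48, so AW = 4·√3.
Step 2: By the inverse law of cosines on triangle VAW: cos(∠VAW) = (4² + (4·√3)² − 4²) / (2·4·4·√3) = 48/55.43 = 0.866, so ∠VAW = 30°.

Therefore, the measure of angle ∠VAW = 30°.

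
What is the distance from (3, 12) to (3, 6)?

d = sqrt((0)^2 + (-6)^2) = sqrt(36) = 6

6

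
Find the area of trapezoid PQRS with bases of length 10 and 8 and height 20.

A trapezoid's area equals the midsegment times the height.
The midsegment is (10 + 8) / 2 = 9.
Area = 9 * 20 = 180.

180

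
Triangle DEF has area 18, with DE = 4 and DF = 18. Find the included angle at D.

From the SAS area formula Area = (1/2)ab sin(C), rearranging gives sin(C) = 2*Area/(ab).
sin(C) = 2 * 18 / (72) = 1/2.
Therefore C = arcsin(1/2) = 30°.
Since sin(180° - C) = sin(C), the obtuse angle 150° gives the same area, so C = 30° or C = 150°.

30° or 150°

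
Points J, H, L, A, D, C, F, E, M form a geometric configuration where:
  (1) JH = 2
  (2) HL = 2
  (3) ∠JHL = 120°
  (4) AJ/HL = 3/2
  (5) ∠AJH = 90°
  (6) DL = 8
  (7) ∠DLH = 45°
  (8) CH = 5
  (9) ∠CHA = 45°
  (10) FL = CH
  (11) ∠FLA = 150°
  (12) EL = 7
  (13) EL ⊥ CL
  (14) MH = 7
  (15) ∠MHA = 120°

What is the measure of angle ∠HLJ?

Step 1: By the law of cosines on triangle LHJ: LJ² = 2² + 2² − 2·2·2·cos(120°) = 12, so LJ = 2·√3.
Step 2: By the inverse law of cosines on triangle HLJ: cos(∠HLJ) = (2² + (2·√3)² − 2²) / (2·2·2·√3) = 12/13.86 = 0.866, so ∠HLJ = 30°.

Therefore, the measure of angle ∠HLJ = 30°.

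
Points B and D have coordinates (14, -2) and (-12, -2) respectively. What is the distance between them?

The horizontal distance is |-12 - 14| = 26 and the vertical distance is |-2 - -2| = 0.
By the Pythagorean theorem, d = sqrt(26^2 + 0^2) = sqrt(676) = 26.

26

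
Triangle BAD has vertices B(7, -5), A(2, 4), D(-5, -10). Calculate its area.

Using the Shoelace formula for a triangle:
Area = (1/2)|x0(y1 - y2) + x1(y2 - y0) + x2(y0 - y1)|
Area = (1/2)|7(4 - -10) + 2(-10 - -5) + -5(-5 - 4)|
Area = (1/2)|98 + -10 + 45|
Area = (1/2)|133|
Area = (1/2)(133)
Area = 133/2

133/2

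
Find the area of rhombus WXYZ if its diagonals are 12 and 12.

Area of a rhombus = (d1 * d2) / 2
Area = (12 * 12) / 2
Area = 144 / 2
Area = 72

72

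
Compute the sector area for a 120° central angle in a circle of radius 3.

The full circle has area πr² = π(3)² = 9*pi.
The sector covers 120° out of 360°, a fraction of 1/3.
Sector area = 9*pi × 1/3 = 3*pi.

3*pi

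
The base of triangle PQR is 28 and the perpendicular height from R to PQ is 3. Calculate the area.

A triangle's area is half the area of a rectangle with the same base and height.
Area = (1/2) * 28 * 3 = 42.

42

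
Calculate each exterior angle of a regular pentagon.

Each exterior angle of a regular n-gon is 360 / n.
For n = 5: 360 / 5 = 72 degrees.

72 degrees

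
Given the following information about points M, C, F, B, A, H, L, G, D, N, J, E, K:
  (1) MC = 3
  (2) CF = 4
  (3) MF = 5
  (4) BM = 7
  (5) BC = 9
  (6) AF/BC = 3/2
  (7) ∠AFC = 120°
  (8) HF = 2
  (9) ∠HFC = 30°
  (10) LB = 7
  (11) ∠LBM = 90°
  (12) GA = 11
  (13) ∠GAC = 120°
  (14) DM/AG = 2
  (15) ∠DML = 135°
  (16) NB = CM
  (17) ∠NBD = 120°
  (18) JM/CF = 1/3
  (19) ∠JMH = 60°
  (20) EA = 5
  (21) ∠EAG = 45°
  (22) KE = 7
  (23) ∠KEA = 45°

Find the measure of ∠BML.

Step 1: By the law of cosines on triangle MBL: ML² = 7² + 7² − 2·7·7·cos(90°) = 98, so ML = 7·√2.
Step 2: By the inverse law of cosines on triangle BML: cos(∠BML) = (7² + (7·√2)² − 7²) / (2·7·7·√2) = 98/138.59 = 0.7071, so ∠BML = 45°.

Therefore, the measure of angle ∠BML = 45°.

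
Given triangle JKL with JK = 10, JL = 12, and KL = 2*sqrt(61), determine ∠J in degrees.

By the inverse law of cosines: cos(J) = (JK² + JL² - KL²) / (2 × JK × JL)
cos(J) = (10² + 12² - (2*sqrt(61))²) / (2 × 10 × 12)
cos(J) = (100 + 144 - (244)) / 240
cos(J) = 0
J = arccos(0) = 90°

90°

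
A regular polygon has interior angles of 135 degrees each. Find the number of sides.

The exterior angle is the supplement of the interior angle: 180 - 135 = 45 degrees.
Since the exterior angles of any convex polygon sum to 360 degrees, the number of sides is 360 / 45 = 8.

8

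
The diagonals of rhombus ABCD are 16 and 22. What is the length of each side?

The diagonals of a rhombus bisect each other at right angles.
Half-diagonals: 16/2 = 8 and 22/2 = 11
side = sqrt(8^2 + 11^2)
side = sqrt(64 + 121)
side = sqrt(185)

sqrt(185)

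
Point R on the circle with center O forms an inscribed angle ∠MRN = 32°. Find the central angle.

By the inscribed angle theorem, the central angle is twice the inscribed angle.
Central angle = 2 × 32° = 64°

64°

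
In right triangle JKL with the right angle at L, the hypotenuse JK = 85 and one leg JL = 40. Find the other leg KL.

KL = sqrt(85^2 - 40^2) = sqrt(5625) = 75

75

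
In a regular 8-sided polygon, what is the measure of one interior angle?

Each interior angle of a regular n-gon is (n - 2) * 180 / n.
For n = 8: (8 - 2) * 180 / 8 = 1080/8 = 135 degrees.

135 degrees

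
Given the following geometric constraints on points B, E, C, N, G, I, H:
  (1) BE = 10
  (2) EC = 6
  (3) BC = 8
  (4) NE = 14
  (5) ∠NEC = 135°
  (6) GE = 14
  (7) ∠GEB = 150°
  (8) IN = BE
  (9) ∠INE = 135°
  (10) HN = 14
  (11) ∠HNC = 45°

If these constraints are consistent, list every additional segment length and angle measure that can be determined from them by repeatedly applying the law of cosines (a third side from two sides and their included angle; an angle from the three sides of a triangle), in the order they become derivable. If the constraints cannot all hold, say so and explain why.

The constraints are consistent. Derivable facts, in order:
After 1 step:
- BG ≈ 23.21
- CN ≈ 18.73
- EI ≈ 22.23
- ∠BCE = 90°
- ∠BEC = 53.13°
- ∠CBE = 36.87°
After 2 steps:
- CH ≈ 13.27
- ∠BGE = 12.44°
- ∠CNE = 13.09°
- ∠EBG = 17.56°
- ∠ECN = 31.91°
- ∠EIN = 26.45°
- ∠IEN = 18.55°
After 3 steps:
- ∠CHN = 86.73°
- ∠HCN = 48.27°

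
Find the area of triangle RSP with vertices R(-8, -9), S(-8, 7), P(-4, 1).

Using the Shoelace formula for a triangle:
Area = (1/2)|x0(y1 - y2) + x1(y2 - y0) + x2(y0 - y1)|
Area = (1/2)|-8(7 - 1) + -8(1 - -9) + -4(-9 - 7)|
Area = (1/2)|-48 + -80 + 64|
Area = (1/2)|-64|
Area = (1/2)(64)
Area = 32

32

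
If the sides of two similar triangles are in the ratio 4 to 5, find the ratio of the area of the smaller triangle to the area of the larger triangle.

Area ratio = (side ratio)^2 = (4/5)^2 = 16:25.

16:25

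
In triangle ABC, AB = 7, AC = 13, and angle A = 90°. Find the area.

Area = (1/2)(7)(13) sin(90°) = (1/2)(7)(13)(1) = 91/2

91/2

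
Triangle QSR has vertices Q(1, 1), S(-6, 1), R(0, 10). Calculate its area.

Shoelace: Area = (1/2)|1(1-10) + -6(10-1) + 0(1-1)| = (1/2)(63) = 63/2

63/2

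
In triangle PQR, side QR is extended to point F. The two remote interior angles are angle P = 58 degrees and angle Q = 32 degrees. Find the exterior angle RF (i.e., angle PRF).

Exterior angle = 58 + 32 = 90 degrees (exterior angle theorem).

90 degrees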